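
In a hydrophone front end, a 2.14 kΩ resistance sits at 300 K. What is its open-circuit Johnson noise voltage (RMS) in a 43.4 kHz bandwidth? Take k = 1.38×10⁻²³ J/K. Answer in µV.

V_n = √(4kTRB)
4kTRB = 4 × 1.38×10⁻²³ × 300 × 2.14×10³ × 4.34×10⁴ = 1.54×10⁻¹² V²
V_n = √(1.54×10⁻¹²) = 1.24×10⁻⁶ V = 1.24 µV

1.24 µV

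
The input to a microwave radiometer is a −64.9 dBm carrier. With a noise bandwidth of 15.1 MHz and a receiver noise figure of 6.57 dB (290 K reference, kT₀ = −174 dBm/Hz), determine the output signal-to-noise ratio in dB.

Noise floor: N = −174 + 10 log₁₀(B) + NF
10 log₁₀(1.51×10⁷) = 71.79 dB
N = −174 + 71.79 + 6.57 = −95.64 dBm
SNR = P_sig − N = −64.9 − (−95.64) = 30.74 dB → 30.7 dB

30.7 dB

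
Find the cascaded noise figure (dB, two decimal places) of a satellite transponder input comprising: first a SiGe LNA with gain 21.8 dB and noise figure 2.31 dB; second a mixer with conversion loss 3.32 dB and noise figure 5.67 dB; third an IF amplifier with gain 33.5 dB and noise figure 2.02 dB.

Convert to linear (a loss of L dB is a gain of −L dB): F_i = 10^(NF_i/10), G_i = 10^(G_i,dB/10)
  Stage 1: F_1 = 10^(2.31/10) = 1.702, G_1 = 10^(21.8/10) = 151.4
  Stage 2: F_2 = 10^(5.67/10) = 3.690, G_2 = 10^(−3.32/10) = 0.4656
  Stage 3: F_3 = 10^(2.02/10) = 1.592, G_3 = 10^(33.5/10) = 2239
Friis cascade:
  F = 1.702 + (3.690 − 1)/151.4 + (1.592 − 1)/70.47 = 1.728
NF = 10 log₁₀(1.728) = 2.38 dB

2.38 dB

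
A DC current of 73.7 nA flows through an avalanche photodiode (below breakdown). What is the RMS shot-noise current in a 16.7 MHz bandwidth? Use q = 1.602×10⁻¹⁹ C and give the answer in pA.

628 pA

I_n = √(2qI·B)
2qI·B = 2 × 1.602×10⁻¹⁹ × 7.37×10⁻⁸ × 1.67×10⁷ = 3.94×10⁻¹⁹ A²
I_n = √(3.94×10⁻¹⁹) = 6.28×10⁻¹⁰ A = 628 pA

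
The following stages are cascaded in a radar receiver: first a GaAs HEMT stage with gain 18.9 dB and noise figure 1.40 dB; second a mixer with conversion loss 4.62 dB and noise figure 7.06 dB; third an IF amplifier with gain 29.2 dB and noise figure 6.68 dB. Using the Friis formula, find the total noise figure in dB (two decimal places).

Convert to linear (a loss of L dB is a gain of −L dB): F_i = 10^(NF_i/10), G_i = 10^(G_i,dB/10)
  Stage 1: F_1 = 10^(1.40/10) = 1.380, G_1 = 10^(18.9/10) = 77.62
  Stage 2: F_2 = 10^(7.06/10) = 5.082, G_2 = 10^(−4.62/10) = 0.3451
  Stage 3: F_3 = 10^(6.68/10) = 4.656, G_3 = 10^(29.2/10) = 831.8
Friis cascade:
  F = 1.380 + (5.082 − 1)/77.62 + (4.656 − 1)/26.79 = 1.569
NF = 10 log₁₀(1.569) = 1.96 dB

1.96 dB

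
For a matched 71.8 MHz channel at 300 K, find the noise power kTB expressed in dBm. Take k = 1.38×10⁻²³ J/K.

−95.3 dBm

P_n = kTB = 1.38×10⁻²³ × 300 × 7.18×10⁷ = 2.97×10⁻¹³ W
In dBm: 10 log₁₀(2.97×10⁻¹³ / 10⁻³) = −95.3 dBm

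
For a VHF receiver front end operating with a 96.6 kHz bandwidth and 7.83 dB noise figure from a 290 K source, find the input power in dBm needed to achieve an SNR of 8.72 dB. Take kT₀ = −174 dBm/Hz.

Sensitivity = −174 + 10 log₁₀(B) + NF + SNR_min
= −174 + 49.85 + 7.83 + 8.72
= −107.60 dBm → −107.6 dBm

−107.6 dBm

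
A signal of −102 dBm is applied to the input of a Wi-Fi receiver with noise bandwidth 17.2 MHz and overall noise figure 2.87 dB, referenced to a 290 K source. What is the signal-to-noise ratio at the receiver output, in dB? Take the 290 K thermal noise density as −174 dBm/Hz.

Noise floor: N = −174 + 10 log₁₀(B) + NF
10 log₁₀(1.72×10⁷) = 72.36 dB
N = −174 + 72.36 + 2.87 = −98.77 dBm
SNR = P_sig − N = −102 − (−98.77) = −3.23 dB → −3.2 dB

−3.2 dB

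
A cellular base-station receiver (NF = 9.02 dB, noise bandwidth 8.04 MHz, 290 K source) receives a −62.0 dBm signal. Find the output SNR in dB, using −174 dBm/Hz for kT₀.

Noise floor: N = −174 + 10 log₁₀(B) + NF
10 log₁₀(8.04×10⁶) = 69.05 dB
N = −174 + 69.05 + 9.02 = −95.93 dBm
SNR = P_sig − N = −62.0 − (−95.93) = 33.93 dB → 33.9 dB

33.9 dB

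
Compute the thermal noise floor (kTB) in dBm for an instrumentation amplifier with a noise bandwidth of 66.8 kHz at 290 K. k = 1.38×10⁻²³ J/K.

P_n = kTB = 1.38×10⁻²³ × 290 × 6.68×10⁴ = 2.67×10⁻¹⁶ W
In dBm: 10 log₁₀(2.67×10⁻¹⁶ / 10⁻³) = −125.7 dBm

−125.7 dBm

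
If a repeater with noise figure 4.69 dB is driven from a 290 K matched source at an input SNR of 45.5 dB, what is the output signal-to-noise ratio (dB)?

40.81 dB

By definition F = SNR_in/SNR_out, so in dB: SNR_out = SNR_in − NF
SNR_out = 45.5 − 4.69 = 40.81 dB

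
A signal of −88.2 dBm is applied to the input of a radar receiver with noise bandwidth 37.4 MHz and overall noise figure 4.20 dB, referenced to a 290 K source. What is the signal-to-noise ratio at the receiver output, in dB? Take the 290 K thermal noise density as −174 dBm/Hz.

Noise floor: N = −174 + 10 log₁₀(B) + NF
10 log₁₀(3.74×10⁷) = 75.73 dB
N = −174 + 75.73 + 4.20 = −94.07 dBm
SNR = P_sig − N = −88.2 − (−94.07) = 5.87 dB → 5.9 dB

5.9 dB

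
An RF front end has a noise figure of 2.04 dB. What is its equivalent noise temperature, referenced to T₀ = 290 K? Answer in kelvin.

174 K

F = 10^(2.04/10) = 1.59956
T_e = (F − 1)·T₀ = (1.59956 − 1) × 290 = 174 K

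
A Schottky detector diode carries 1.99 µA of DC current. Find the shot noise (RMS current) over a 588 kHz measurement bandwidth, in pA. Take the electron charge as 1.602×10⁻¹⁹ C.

I_n = √(2qI·B)
2qI·B = 2 × 1.602×10⁻¹⁹ × 1.99×10⁻⁶ × 5.88×10⁵ = 3.75×10⁻¹⁹ A²
I_n = √(3.75×10⁻¹⁹) = 6.12×10⁻¹⁰ A = 612 pA

612 pA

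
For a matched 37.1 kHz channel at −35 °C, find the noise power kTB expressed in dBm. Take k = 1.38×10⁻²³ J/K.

−129.1 dBm

T = −35 °C + 273.15 = 238.15 K
P_n = kTB = 1.38×10⁻²³ × 238.15 × 3.71×10⁴ = 1.22×10⁻¹⁶ W
In dBm: 10 log₁₀(1.22×10⁻¹⁶ / 10⁻³) = −129.1 dBm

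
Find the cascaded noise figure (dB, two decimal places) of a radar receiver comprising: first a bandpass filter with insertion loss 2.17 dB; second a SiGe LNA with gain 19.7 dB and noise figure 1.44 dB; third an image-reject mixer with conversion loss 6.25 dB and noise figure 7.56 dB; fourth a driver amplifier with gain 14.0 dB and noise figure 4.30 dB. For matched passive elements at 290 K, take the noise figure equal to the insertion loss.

3.99 dB

Convert to linear (a loss of L dB is a gain of −L dB): F_i = 10^(NF_i/10), G_i = 10^(G_i,dB/10)
  Stage 1: F_1 = 10^(2.17/10) = 1.648, G_1 = 10^(−2.17/10) = 0.6067
  Stage 2: F_2 = 10^(1.44/10) = 1.393, G_2 = 10^(19.7/10) = 93.33
  Stage 3: F_3 = 10^(7.56/10) = 5.702, G_3 = 10^(−6.25/10) = 0.2371
  Stage 4: F_4 = 10^(4.30/10) = 2.692, G_4 = 10^(14.0/10) = 25.12
Friis cascade:
  F = 1.648 + (1.393 − 1)/0.6067 + (5.702 − 1)/56.62 + (2.692 − 1)/13.43 = 2.505
NF = 10 log₁₀(2.505) = 3.99 dB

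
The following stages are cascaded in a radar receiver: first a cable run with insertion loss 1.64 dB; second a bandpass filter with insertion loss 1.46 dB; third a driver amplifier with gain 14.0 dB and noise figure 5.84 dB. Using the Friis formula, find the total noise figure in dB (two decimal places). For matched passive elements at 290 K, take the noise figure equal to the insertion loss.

8.94 dB

Convert to linear (a loss of L dB is a gain of −L dB): F_i = 10^(NF_i/10), G_i = 10^(G_i,dB/10)
  Stage 1: F_1 = 10^(1.64/10) = 1.459, G_1 = 10^(−1.64/10) = 0.6855
  Stage 2: F_2 = 10^(1.46/10) = 1.400, G_2 = 10^(−1.46/10) = 0.7145
  Stage 3: F_3 = 10^(5.84/10) = 3.837, G_3 = 10^(14.0/10) = 25.12
Friis cascade:
  F = 1.459 + (1.400 − 1)/0.6855 + (3.837 − 1)/0.4898 = 7.834
NF = 10 log₁₀(7.834) = 8.94 dB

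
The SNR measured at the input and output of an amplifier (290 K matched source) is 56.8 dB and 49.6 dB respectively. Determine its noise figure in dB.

NF (dB) = SNR_in(dB) − SNR_out(dB) when the source is at T₀
NF = 56.8 − 49.6 = 7.2 dB

7.2 dB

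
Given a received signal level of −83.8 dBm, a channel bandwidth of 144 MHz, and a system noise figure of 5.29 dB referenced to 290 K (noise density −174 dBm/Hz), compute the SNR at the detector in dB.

Noise floor: N = −174 + 10 log₁₀(B) + NF
10 log₁₀(1.44×10⁸) = 81.58 dB
N = −174 + 81.58 + 5.29 = −87.13 dBm
SNR = P_sig − N = −83.8 − (−87.13) = 3.33 dB → 3.3 dB

3.3 dB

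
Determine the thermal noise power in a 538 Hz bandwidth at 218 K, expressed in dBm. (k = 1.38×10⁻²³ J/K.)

P_n = kTB = 1.38×10⁻²³ × 218 × 5.38×10² = 1.62×10⁻¹⁸ W
In dBm: 10 log₁₀(1.62×10⁻¹⁸ / 10⁻³) = −147.9 dBm

−147.9 dBm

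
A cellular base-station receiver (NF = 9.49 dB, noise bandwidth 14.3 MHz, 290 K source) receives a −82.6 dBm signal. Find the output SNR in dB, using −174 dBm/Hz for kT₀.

10.4 dB

Noise floor: N = −174 + 10 log₁₀(B) + NF
10 log₁₀(1.43×10⁷) = 71.55 dB
N = −174 + 71.55 + 9.49 = −92.96 dBm
SNR = P_sig − N = −82.6 − (−92.96) = 10.36 dB → 10.4 dB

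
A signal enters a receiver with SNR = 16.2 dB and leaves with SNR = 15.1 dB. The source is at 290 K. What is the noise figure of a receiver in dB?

1.1 dB

NF (dB) = SNR_in(dB) − SNR_out(dB) when the source is at T₀
NF = 16.2 − 15.1 = 1.1 dB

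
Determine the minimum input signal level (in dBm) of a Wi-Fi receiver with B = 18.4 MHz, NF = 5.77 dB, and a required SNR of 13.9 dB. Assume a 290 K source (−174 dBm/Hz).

Sensitivity = −174 + 10 log₁₀(B) + NF + SNR_min
= −174 + 72.65 + 5.77 + 13.9
= −81.68 dBm → −81.7 dBm

−81.7 dBm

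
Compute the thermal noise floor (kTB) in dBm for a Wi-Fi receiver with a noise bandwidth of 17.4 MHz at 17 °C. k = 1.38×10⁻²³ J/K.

−101.6 dBm

T = 17 °C + 273.15 = 290.15 K
P_n = kTB = 1.38×10⁻²³ × 290.15 × 1.74×10⁷ = 6.97×10⁻¹⁴ W
In dBm: 10 log₁₀(6.97×10⁻¹⁴ / 10⁻³) = −101.6 dBm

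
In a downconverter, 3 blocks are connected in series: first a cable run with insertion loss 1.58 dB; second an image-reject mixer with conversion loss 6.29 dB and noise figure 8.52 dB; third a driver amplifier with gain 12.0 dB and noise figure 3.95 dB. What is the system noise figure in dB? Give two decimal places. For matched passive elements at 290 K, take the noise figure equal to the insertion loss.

Convert to linear (a loss of L dB is a gain of −L dB): F_i = 10^(NF_i/10), G_i = 10^(G_i,dB/10)
  Stage 1: F_1 = 10^(1.58/10) = 1.439, G_1 = 10^(−1.58/10) = 0.6950
  Stage 2: F_2 = 10^(8.52/10) = 7.112, G_2 = 10^(−6.29/10) = 0.2350
  Stage 3: F_3 = 10^(3.95/10) = 2.483, G_3 = 10^(12.0/10) = 15.85
Friis cascade:
  F = 1.439 + (7.112 − 1)/0.6950 + (2.483 − 1)/0.1633 = 19.31
NF = 10 log₁₀(19.31) = 12.86 dB

12.86 dB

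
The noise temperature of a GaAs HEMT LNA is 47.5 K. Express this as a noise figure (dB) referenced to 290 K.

F = 1 + T_e/T₀ = 1 + 47.5/290 = 1.16379
NF = 10 log₁₀(1.16379) = 0.659 dB

0.659 dB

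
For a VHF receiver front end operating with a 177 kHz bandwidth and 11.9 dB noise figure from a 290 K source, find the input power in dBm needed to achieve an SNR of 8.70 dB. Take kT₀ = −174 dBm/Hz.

Sensitivity = −174 + 10 log₁₀(B) + NF + SNR_min
= −174 + 52.48 + 11.9 + 8.70
= −100.92 dBm → −100.9 dBm

−100.9 dBm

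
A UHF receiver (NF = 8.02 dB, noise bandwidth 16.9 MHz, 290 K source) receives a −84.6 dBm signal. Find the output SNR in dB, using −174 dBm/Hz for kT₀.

Noise floor: N = −174 + 10 log₁₀(B) + NF
10 log₁₀(1.69×10⁷) = 72.28 dB
N = −174 + 72.28 + 8.02 = −93.70 dBm
SNR = P_sig − N = −84.6 − (−93.70) = 9.10 dB → 9.1 dB

9.1 dB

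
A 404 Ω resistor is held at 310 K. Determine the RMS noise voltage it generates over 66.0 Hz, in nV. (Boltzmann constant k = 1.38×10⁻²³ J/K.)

V_n = √(4kTRB)
4kTRB = 4 × 1.38×10⁻²³ × 310 × 4.04×10² × 6.60×10¹ = 4.56×10⁻¹⁶ V²
V_n = √(4.56×10⁻¹⁶) = 2.14×10⁻⁸ V = 21.4 nV

21.4 nV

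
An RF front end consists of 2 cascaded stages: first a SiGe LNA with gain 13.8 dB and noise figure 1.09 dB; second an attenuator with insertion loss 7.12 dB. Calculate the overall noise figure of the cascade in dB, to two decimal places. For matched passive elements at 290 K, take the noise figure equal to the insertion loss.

Convert to linear (a loss of L dB is a gain of −L dB): F_i = 10^(NF_i/10), G_i = 10^(G_i,dB/10)
  Stage 1: F_1 = 10^(1.09/10) = 1.285, G_1 = 10^(13.8/10) = 23.99
  Stage 2: F_2 = 10^(7.12/10) = 5.152, G_2 = 10^(−7.12/10) = 0.1941
Friis cascade:
  F = 1.285 + (5.152 − 1)/23.99 = 1.458
NF = 10 log₁₀(1.458) = 1.64 dB

1.64 dB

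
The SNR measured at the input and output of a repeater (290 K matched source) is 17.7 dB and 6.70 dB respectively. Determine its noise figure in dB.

NF (dB) = SNR_in(dB) − SNR_out(dB) when the source is at T₀
NF = 17.7 − 6.70 = 11.00 dB

11.00 dB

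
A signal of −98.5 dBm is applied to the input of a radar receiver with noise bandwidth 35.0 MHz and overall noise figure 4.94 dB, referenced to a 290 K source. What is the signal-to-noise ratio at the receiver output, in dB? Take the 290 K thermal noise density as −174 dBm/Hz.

−4.9 dB

Noise floor: N = −174 + 10 log₁₀(B) + NF
10 log₁₀(3.50×10⁷) = 75.44 dB
N = −174 + 75.44 + 4.94 = −93.62 dBm
SNR = P_sig − N = −98.5 − (−93.62) = −4.88 dB → −4.9 dB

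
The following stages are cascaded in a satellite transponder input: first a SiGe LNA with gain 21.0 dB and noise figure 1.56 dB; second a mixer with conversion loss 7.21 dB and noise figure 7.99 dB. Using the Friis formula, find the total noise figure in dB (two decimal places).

1.69 dB

Convert to linear (a loss of L dB is a gain of −L dB): F_i = 10^(NF_i/10), G_i = 10^(G_i,dB/10)
  Stage 1: F_1 = 10^(1.56/10) = 1.432, G_1 = 10^(21.0/10) = 125.9
  Stage 2: F_2 = 10^(7.99/10) = 6.295, G_2 = 10^(−7.21/10) = 0.1901
Friis cascade:
  F = 1.432 + (6.295 − 1)/125.9 = 1.474
NF = 10 log₁₀(1.474) = 1.69 dB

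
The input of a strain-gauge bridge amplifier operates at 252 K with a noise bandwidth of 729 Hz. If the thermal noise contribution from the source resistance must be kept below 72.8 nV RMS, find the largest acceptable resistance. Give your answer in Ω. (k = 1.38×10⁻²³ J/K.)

Johnson–Nyquist: V_n = √(4kTRB) ⇒ R = V_n² / (4kTB)
4kTB = 4 × 1.38×10⁻²³ × 252 × 7.29×10² = 1.01×10⁻¹⁷
R = (7.28×10⁻⁸)² / 1.01×10⁻¹⁷ = 5.23×10² Ω = 523 Ω

523 Ω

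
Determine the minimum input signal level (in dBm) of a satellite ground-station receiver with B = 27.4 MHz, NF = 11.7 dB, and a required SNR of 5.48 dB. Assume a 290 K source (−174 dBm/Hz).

Sensitivity = −174 + 10 log₁₀(B) + NF + SNR_min
= −174 + 74.38 + 11.7 + 5.48
= −82.44 dBm → −82.4 dBm

−82.4 dBm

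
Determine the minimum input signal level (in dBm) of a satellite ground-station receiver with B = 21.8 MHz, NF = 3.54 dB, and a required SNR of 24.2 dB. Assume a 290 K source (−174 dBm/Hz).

Sensitivity = −174 + 10 log₁₀(B) + NF + SNR_min
= −174 + 73.38 + 3.54 + 24.2
= −72.88 dBm → −72.9 dBm

−72.9 dBm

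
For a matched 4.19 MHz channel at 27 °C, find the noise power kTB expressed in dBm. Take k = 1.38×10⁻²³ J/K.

−107.6 dBm

T = 27 °C + 273.15 = 300.15 K
P_n = kTB = 1.38×10⁻²³ × 300.15 × 4.19×10⁶ = 1.74×10⁻¹⁴ W
In dBm: 10 log₁₀(1.74×10⁻¹⁴ / 10⁻³) = −107.6 dBm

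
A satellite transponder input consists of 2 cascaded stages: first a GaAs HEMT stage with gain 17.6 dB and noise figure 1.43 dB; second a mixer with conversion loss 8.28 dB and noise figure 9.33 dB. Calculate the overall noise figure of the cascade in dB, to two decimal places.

Convert to linear (a loss of L dB is a gain of −L dB): F_i = 10^(NF_i/10), G_i = 10^(G_i,dB/10)
  Stage 1: F_1 = 10^(1.43/10) = 1.390, G_1 = 10^(17.6/10) = 57.54
  Stage 2: F_2 = 10^(9.33/10) = 8.570, G_2 = 10^(−8.28/10) = 0.1486
Friis cascade:
  F = 1.390 + (8.570 − 1)/57.54 = 1.522
NF = 10 log₁₀(1.522) = 1.82 dB

1.82 dB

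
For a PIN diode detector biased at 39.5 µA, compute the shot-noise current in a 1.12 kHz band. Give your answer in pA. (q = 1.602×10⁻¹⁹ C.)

I_n = √(2qI·B)
2qI·B = 2 × 1.602×10⁻¹⁹ × 3.95×10⁻⁵ × 1.12×10³ = 1.42×10⁻²⁰ A²
I_n = √(1.42×10⁻²⁰) = 1.19×10⁻¹⁰ A = 119 pA

119 pA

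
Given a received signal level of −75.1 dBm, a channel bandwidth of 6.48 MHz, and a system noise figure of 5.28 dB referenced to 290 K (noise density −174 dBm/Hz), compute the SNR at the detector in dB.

25.5 dB

Noise floor: N = −174 + 10 log₁₀(B) + NF
10 log₁₀(6.48×10⁶) = 68.12 dB
N = −174 + 68.12 + 5.28 = −100.60 dBm
SNR = P_sig − N = −75.1 − (−100.60) = 25.50 dB → 25.5 dB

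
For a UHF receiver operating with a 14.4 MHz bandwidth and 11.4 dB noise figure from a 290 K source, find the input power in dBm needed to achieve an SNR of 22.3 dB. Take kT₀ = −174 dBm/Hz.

−68.7 dBm

Sensitivity = −174 + 10 log₁₀(B) + NF + SNR_min
= −174 + 71.58 + 11.4 + 22.3
= −68.72 dBm → −68.7 dBm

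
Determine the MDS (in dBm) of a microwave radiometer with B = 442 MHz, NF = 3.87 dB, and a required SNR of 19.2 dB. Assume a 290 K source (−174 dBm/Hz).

−64.5 dBm

Sensitivity = −174 + 10 log₁₀(B) + NF + SNR_min
= −174 + 86.45 + 3.87 + 19.2
= −64.48 dBm → −64.5 dBm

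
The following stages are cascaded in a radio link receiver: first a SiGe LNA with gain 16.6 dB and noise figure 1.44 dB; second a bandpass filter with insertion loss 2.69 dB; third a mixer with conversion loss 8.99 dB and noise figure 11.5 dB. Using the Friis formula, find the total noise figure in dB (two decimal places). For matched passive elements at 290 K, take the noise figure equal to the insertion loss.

2.89 dB

Convert to linear (a loss of L dB is a gain of −L dB): F_i = 10^(NF_i/10), G_i = 10^(G_i,dB/10)
  Stage 1: F_1 = 10^(1.44/10) = 1.393, G_1 = 10^(16.6/10) = 45.71
  Stage 2: F_2 = 10^(2.69/10) = 1.858, G_2 = 10^(−2.69/10) = 0.5383
  Stage 3: F_3 = 10^(11.5/10) = 14.13, G_3 = 10^(−8.99/10) = 0.1262
Friis cascade:
  F = 1.393 + (1.858 − 1)/45.71 + (14.13 − 1)/24.60 = 1.945
NF = 10 log₁₀(1.945) = 2.89 dB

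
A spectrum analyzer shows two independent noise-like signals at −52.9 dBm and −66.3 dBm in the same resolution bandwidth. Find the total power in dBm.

Convert to linear, add, convert back:
P₁ = 5.13×10⁻⁹ W, P₂ = 2.34×10⁻¹⁰ W
P_tot = 5.36×10⁻⁹ W → 10 log₁₀(P_tot / 10⁻³) = −52.7 dBm

−52.7 dBm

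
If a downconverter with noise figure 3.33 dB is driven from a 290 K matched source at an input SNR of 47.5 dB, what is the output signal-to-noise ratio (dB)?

44.17 dB

By definition F = SNR_in/SNR_out, so in dB: SNR_out = SNR_in − NF
SNR_out = 47.5 − 3.33 = 44.17 dB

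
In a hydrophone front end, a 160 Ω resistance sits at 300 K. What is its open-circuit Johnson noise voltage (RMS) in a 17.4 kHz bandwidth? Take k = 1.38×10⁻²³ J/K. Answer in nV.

V_n = √(4kTRB)
4kTRB = 4 × 1.38×10⁻²³ × 300 × 1.60×10² × 1.74×10⁴ = 4.61×10⁻¹⁴ V²
V_n = √(4.61×10⁻¹⁴) = 2.15×10⁻⁷ V = 215 nV

215 nV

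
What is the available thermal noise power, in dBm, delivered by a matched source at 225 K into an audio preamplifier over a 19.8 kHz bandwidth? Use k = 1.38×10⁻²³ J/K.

P_n = kTB = 1.38×10⁻²³ × 225 × 1.98×10⁴ = 6.15×10⁻¹⁷ W
In dBm: 10 log₁₀(6.15×10⁻¹⁷ / 10⁻³) = −132.1 dBm

−132.1 dBm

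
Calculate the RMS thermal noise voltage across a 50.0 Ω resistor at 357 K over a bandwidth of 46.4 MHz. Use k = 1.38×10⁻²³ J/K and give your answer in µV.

V_n = √(4kTRB)
4kTRB = 4 × 1.38×10⁻²³ × 357 × 5.00×10¹ × 4.64×10⁷ = 4.57×10⁻¹¹ V²
V_n = √(4.57×10⁻¹¹) = 6.76×10⁻⁶ V = 6.76 µV

6.76 µV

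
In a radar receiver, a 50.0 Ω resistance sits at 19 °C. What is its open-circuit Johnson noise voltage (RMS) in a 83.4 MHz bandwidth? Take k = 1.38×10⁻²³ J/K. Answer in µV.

8.20 µV

T = 19 °C + 273.15 = 292.15 K
V_n = √(4kTRB)
4kTRB = 4 × 1.38×10⁻²³ × 292.15 × 5.00×10¹ × 8.34×10⁷ = 6.72×10⁻¹¹ V²
V_n = √(6.72×10⁻¹¹) = 8.20×10⁻⁶ V = 8.20 µV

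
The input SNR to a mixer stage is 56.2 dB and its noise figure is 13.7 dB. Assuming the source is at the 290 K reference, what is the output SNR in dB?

42.5 dB

By definition F = SNR_in/SNR_out, so in dB: SNR_out = SNR_in − NF
SNR_out = 56.2 − 13.7 = 42.5 dB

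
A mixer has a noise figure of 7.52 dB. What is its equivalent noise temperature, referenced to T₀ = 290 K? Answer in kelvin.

1348 K

F = 10^(7.52/10) = 5.64937
T_e = (F − 1)·T₀ = (5.64937 − 1) × 290 = 1348 K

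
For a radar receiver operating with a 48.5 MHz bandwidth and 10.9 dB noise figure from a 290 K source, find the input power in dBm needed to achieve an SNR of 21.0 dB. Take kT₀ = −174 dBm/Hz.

−65.2 dBm

Sensitivity = −174 + 10 log₁₀(B) + NF + SNR_min
= −174 + 76.86 + 10.9 + 21.0
= −65.24 dBm → −65.2 dBm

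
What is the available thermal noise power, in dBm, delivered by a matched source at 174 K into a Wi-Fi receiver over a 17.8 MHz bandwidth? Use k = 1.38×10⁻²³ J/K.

−103.7 dBm

P_n = kTB = 1.38×10⁻²³ × 174 × 1.78×10⁷ = 4.27×10⁻¹⁴ W
In dBm: 10 log₁₀(4.27×10⁻¹⁴ / 10⁻³) = −103.7 dBm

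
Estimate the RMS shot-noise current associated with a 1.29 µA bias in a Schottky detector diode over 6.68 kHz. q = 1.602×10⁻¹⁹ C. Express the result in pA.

52.5 pA

I_n = √(2qI·B)
2qI·B = 2 × 1.602×10⁻¹⁹ × 1.29×10⁻⁶ × 6.68×10³ = 2.76×10⁻²¹ A²
I_n = √(2.76×10⁻²¹) = 5.25×10⁻¹¹ A = 52.5 pA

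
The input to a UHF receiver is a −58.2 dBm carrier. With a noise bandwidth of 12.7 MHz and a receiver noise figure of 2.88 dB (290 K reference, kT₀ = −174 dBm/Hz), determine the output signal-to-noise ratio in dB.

41.9 dB

Noise floor: N = −174 + 10 log₁₀(B) + NF
10 log₁₀(1.27×10⁷) = 71.04 dB
N = −174 + 71.04 + 2.88 = −100.08 dBm
SNR = P_sig − N = −58.2 − (−100.08) = 41.88 dB → 41.9 dB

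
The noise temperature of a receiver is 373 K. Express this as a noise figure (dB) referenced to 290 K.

F = 1 + T_e/T₀ = 1 + 373/290 = 2.28621
NF = 10 log₁₀(2.28621) = 3.59 dB

3.59 dB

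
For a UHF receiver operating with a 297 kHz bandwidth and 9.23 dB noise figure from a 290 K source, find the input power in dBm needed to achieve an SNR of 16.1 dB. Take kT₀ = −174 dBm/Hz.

−93.9 dBm

Sensitivity = −174 + 10 log₁₀(B) + NF + SNR_min
= −174 + 54.73 + 9.23 + 16.1
= −93.94 dBm → −93.9 dBm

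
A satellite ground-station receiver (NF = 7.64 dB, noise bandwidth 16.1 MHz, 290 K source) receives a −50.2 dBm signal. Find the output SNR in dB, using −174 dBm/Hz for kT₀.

Noise floor: N = −174 + 10 log₁₀(B) + NF
10 log₁₀(1.61×10⁷) = 72.07 dB
N = −174 + 72.07 + 7.64 = −94.29 dBm
SNR = P_sig − N = −50.2 − (−94.29) = 44.09 dB → 44.1 dB

44.1 dB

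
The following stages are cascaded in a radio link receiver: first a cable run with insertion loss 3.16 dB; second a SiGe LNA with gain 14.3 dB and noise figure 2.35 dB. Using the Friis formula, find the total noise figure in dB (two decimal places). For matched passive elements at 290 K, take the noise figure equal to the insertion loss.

5.51 dB

Convert to linear (a loss of L dB is a gain of −L dB): F_i = 10^(NF_i/10), G_i = 10^(G_i,dB/10)
  Stage 1: F_1 = 10^(3.16/10) = 2.070, G_1 = 10^(−3.16/10) = 0.4831
  Stage 2: F_2 = 10^(2.35/10) = 1.718, G_2 = 10^(14.3/10) = 26.92
Friis cascade:
  F = 2.070 + (1.718 − 1)/0.4831 = 3.556
NF = 10 log₁₀(3.556) = 5.51 dB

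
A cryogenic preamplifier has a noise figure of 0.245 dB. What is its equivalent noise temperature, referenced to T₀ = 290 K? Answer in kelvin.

F = 10^(0.245/10) = 1.05803
T_e = (F − 1)·T₀ = (1.05803 − 1) × 290 = 16.8 K

16.8 K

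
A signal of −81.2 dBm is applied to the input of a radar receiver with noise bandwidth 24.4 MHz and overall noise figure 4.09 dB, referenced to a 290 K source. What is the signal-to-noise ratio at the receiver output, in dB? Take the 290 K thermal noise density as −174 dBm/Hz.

14.8 dB

Noise floor: N = −174 + 10 log₁₀(B) + NF
10 log₁₀(2.44×10⁷) = 73.87 dB
N = −174 + 73.87 + 4.09 = −96.04 dBm
SNR = P_sig − N = −81.2 − (−96.04) = 14.84 dB → 14.8 dB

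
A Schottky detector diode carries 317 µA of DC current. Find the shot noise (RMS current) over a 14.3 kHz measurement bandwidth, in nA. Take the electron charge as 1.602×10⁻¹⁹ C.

I_n = √(2qI·B)
2qI·B = 2 × 1.602×10⁻¹⁹ × 3.17×10⁻⁴ × 1.43×10⁴ = 1.45×10⁻¹⁸ A²
I_n = √(1.45×10⁻¹⁸) = 1.21×10⁻⁹ A = 1.21 nA

1.21 nA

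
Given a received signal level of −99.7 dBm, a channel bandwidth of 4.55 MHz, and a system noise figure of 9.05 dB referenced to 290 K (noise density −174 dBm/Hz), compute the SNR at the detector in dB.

Noise floor: N = −174 + 10 log₁₀(B) + NF
10 log₁₀(4.55×10⁶) = 66.58 dB
N = −174 + 66.58 + 9.05 = −98.37 dBm
SNR = P_sig − N = −99.7 − (−98.37) = −1.33 dB → −1.3 dB

−1.3 dB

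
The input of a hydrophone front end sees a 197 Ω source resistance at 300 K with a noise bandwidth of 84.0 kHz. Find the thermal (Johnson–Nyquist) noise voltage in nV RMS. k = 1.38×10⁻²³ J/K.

523 nV

V_n = √(4kTRB)
4kTRB = 4 × 1.38×10⁻²³ × 300 × 1.97×10² × 8.40×10⁴ = 2.74×10⁻¹³ V²
V_n = √(2.74×10⁻¹³) = 5.23×10⁻⁷ V = 523 nV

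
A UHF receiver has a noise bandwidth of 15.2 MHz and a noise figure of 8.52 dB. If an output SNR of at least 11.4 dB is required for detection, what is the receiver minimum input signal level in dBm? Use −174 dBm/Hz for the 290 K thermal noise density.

Sensitivity = −174 + 10 log₁₀(B) + NF + SNR_min
= −174 + 71.82 + 8.52 + 11.4
= −82.26 dBm → −82.3 dBm

−82.3 dBm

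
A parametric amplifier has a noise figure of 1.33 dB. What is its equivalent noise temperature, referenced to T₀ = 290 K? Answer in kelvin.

F = 10^(1.33/10) = 1.35831
T_e = (F − 1)·T₀ = (1.35831 − 1) × 290 = 104 K

104 K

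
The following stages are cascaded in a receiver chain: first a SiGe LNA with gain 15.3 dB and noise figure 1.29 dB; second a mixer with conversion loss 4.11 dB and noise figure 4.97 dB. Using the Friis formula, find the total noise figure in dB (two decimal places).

Convert to linear (a loss of L dB is a gain of −L dB): F_i = 10^(NF_i/10), G_i = 10^(G_i,dB/10)
  Stage 1: F_1 = 10^(1.29/10) = 1.346, G_1 = 10^(15.3/10) = 33.88
  Stage 2: F_2 = 10^(4.97/10) = 3.141, G_2 = 10^(−4.11/10) = 0.3882
Friis cascade:
  F = 1.346 + (3.141 − 1)/33.88 = 1.409
NF = 10 log₁₀(1.409) = 1.49 dB

1.49 dB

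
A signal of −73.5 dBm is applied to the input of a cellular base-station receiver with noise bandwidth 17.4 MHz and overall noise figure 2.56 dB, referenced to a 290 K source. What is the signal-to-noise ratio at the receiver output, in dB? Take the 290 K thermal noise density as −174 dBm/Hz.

25.5 dB

Noise floor: N = −174 + 10 log₁₀(B) + NF
10 log₁₀(1.74×10⁷) = 72.41 dB
N = −174 + 72.41 + 2.56 = −99.03 dBm
SNR = P_sig − N = −73.5 − (−99.03) = 25.53 dB → 25.5 dB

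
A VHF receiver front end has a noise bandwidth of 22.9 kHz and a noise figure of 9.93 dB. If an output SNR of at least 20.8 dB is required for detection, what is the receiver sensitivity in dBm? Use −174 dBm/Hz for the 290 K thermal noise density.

−99.7 dBm

Sensitivity = −174 + 10 log₁₀(B) + NF + SNR_min
= −174 + 43.6 + 9.93 + 20.8
= −99.67 dBm → −99.7 dBm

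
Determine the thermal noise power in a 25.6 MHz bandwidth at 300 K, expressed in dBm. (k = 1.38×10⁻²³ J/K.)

−99.7 dBm

P_n = kTB = 1.38×10⁻²³ × 300 × 2.56×10⁷ = 1.06×10⁻¹³ W
In dBm: 10 log₁₀(1.06×10⁻¹³ / 10⁻³) = −99.7 dBm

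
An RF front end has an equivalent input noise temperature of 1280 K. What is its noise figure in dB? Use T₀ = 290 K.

F = 1 + T_e/T₀ = 1 + 1280/290 = 5.41379
NF = 10 log₁₀(5.41379) = 7.34 dB

7.34 dB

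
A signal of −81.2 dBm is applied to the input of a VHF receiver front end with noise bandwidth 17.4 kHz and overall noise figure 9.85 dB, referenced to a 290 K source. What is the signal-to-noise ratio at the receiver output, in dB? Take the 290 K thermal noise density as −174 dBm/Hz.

Noise floor: N = −174 + 10 log₁₀(B) + NF
10 log₁₀(1.74×10⁴) = 42.41 dB
N = −174 + 42.41 + 9.85 = −121.74 dBm
SNR = P_sig − N = −81.2 − (−121.74) = 40.54 dB → 40.5 dB

40.5 dB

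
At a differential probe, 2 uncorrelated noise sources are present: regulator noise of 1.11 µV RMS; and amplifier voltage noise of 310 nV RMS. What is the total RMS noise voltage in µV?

1.15 µV

Uncorrelated sources add in power (mean-square): V_tot = √(ΣV_i²)
V_tot = √[(1.11×10⁻⁶)² + (3.10×10⁻⁷)²] = 1.15×10⁻⁶ V = 1.15 µV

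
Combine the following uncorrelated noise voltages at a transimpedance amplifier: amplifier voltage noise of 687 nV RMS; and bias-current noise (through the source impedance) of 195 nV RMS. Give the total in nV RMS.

Uncorrelated sources add in power (mean-square): V_tot = √(ΣV_i²)
V_tot = √[(6.87×10⁻⁷)² + (1.95×10⁻⁷)²] = 7.14×10⁻⁷ V = 714 nV

714 nV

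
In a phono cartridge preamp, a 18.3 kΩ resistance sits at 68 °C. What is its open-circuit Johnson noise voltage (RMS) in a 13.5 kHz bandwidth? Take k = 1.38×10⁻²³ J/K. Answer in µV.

T = 68 °C + 273.15 = 341.15 K
V_n = √(4kTRB)
4kTRB = 4 × 1.38×10⁻²³ × 341.15 × 1.83×10⁴ × 1.35×10⁴ = 4.65×10⁻¹² V²
V_n = √(4.65×10⁻¹²) = 2.16×10⁻⁶ V = 2.16 µV

2.16 µV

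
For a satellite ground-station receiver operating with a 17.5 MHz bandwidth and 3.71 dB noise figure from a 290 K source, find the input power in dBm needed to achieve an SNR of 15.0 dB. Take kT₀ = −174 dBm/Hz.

Sensitivity = −174 + 10 log₁₀(B) + NF + SNR_min
= −174 + 72.43 + 3.71 + 15.0
= −82.86 dBm → −82.9 dBm

−82.9 dBm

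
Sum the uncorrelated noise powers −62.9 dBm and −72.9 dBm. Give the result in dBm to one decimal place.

−62.5 dBm

Convert to linear, add, convert back:
P₁ = 5.13×10⁻¹⁰ W, P₂ = 5.13×10⁻¹¹ W
P_tot = 5.64×10⁻¹⁰ W → 10 log₁₀(P_tot / 10⁻³) = −62.5 dBm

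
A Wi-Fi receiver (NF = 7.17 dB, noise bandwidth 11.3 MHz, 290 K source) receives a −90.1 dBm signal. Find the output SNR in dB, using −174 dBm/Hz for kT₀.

6.2 dB

Noise floor: N = −174 + 10 log₁₀(B) + NF
10 log₁₀(1.13×10⁷) = 70.53 dB
N = −174 + 70.53 + 7.17 = −96.30 dBm
SNR = P_sig − N = −90.1 − (−96.30) = 6.20 dB → 6.2 dB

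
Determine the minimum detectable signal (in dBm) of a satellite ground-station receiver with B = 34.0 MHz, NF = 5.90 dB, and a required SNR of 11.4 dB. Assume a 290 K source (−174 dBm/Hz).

Sensitivity = −174 + 10 log₁₀(B) + NF + SNR_min
= −174 + 75.31 + 5.90 + 11.4
= −81.39 dBm → −81.4 dBm

−81.4 dBm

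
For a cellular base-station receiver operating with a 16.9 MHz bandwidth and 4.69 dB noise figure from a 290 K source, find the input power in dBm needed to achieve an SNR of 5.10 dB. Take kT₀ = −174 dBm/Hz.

−91.9 dBm

Sensitivity = −174 + 10 log₁₀(B) + NF + SNR_min
= −174 + 72.28 + 4.69 + 5.10
= −91.93 dBm → −91.9 dBm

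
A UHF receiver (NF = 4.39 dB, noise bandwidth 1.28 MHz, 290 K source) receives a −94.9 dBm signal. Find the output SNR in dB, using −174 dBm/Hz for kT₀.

13.6 dB

Noise floor: N = −174 + 10 log₁₀(B) + NF
10 log₁₀(1.28×10⁶) = 61.07 dB
N = −174 + 61.07 + 4.39 = −108.54 dBm
SNR = P_sig − N = −94.9 − (−108.54) = 13.64 dB → 13.6 dB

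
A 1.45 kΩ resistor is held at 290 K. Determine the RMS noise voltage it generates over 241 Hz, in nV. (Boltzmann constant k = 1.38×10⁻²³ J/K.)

V_n = √(4kTRB)
4kTRB = 4 × 1.38×10⁻²³ × 290 × 1.45×10³ × 2.41×10² = 5.59×10⁻¹⁵ V²
V_n = √(5.59×10⁻¹⁵) = 7.48×10⁻⁸ V = 74.8 nV

74.8 nV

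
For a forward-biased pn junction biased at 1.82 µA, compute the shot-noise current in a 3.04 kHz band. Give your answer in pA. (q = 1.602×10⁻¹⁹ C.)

I_n = √(2qI·B)
2qI·B = 2 × 1.602×10⁻¹⁹ × 1.82×10⁻⁶ × 3.04×10³ = 1.77×10⁻²¹ A²
I_n = √(1.77×10⁻²¹) = 4.21×10⁻¹¹ A = 42.1 pA

42.1 pA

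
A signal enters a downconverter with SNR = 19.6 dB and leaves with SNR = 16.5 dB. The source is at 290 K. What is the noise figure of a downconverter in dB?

3.1 dB

NF (dB) = SNR_in(dB) − SNR_out(dB) when the source is at T₀
NF = 19.6 − 16.5 = 3.1 dB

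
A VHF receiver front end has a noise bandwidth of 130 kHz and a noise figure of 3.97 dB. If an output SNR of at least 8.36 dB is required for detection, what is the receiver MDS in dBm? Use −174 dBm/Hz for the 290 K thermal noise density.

−110.5 dBm

Sensitivity = −174 + 10 log₁₀(B) + NF + SNR_min
= −174 + 51.14 + 3.97 + 8.36
= −110.53 dBm → −110.5 dBm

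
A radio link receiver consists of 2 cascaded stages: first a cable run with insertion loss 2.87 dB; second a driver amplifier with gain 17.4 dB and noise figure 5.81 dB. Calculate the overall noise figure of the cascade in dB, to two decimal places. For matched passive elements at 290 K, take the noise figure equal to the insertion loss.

Convert to linear (a loss of L dB is a gain of −L dB): F_i = 10^(NF_i/10), G_i = 10^(G_i,dB/10)
  Stage 1: F_1 = 10^(2.87/10) = 1.936, G_1 = 10^(−2.87/10) = 0.5164
  Stage 2: F_2 = 10^(5.81/10) = 3.811, G_2 = 10^(17.4/10) = 54.95
Friis cascade:
  F = 1.936 + (3.811 − 1)/0.5164 = 7.379
NF = 10 log₁₀(7.379) = 8.68 dB

8.68 dB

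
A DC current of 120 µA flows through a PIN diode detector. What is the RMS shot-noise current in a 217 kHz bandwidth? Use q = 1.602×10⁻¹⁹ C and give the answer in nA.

I_n = √(2qI·B)
2qI·B = 2 × 1.602×10⁻¹⁹ × 1.20×10⁻⁴ × 2.17×10⁵ = 8.34×10⁻¹⁸ A²
I_n = √(8.34×10⁻¹⁸) = 2.89×10⁻⁹ A = 2.89 nA

2.89 nA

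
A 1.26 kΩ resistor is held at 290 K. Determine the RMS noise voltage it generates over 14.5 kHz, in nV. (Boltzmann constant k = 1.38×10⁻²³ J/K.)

V_n = √(4kTRB)
4kTRB = 4 × 1.38×10⁻²³ × 290 × 1.26×10³ × 1.45×10⁴ = 2.92×10⁻¹³ V²
V_n = √(2.92×10⁻¹³) = 5.41×10⁻⁷ V = 541 nV

541 nV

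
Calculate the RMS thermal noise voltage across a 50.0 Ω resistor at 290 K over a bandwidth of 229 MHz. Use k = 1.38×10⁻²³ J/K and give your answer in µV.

V_n = √(4kTRB)
4kTRB = 4 × 1.38×10⁻²³ × 290 × 5.00×10¹ × 2.29×10⁸ = 1.83×10⁻¹⁰ V²
V_n = √(1.83×10⁻¹⁰) = 1.35×10⁻⁵ V = 13.5 µV

13.5 µV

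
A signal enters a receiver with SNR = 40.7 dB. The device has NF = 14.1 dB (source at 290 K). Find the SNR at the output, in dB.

26.6 dB

By definition F = SNR_in/SNR_out, so in dB: SNR_out = SNR_in − NF
SNR_out = 40.7 − 14.1 = 26.6 dB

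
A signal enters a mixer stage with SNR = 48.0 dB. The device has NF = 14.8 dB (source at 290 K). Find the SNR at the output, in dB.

33.2 dB

By definition F = SNR_in/SNR_out, so in dB: SNR_out = SNR_in − NF
SNR_out = 48.0 − 14.8 = 33.2 dB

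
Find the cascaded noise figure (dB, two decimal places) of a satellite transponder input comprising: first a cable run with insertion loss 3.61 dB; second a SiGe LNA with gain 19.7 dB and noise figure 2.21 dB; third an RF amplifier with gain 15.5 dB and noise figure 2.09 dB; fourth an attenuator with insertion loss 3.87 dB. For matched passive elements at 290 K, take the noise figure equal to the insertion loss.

5.84 dB

Convert to linear (a loss of L dB is a gain of −L dB): F_i = 10^(NF_i/10), G_i = 10^(G_i,dB/10)
  Stage 1: F_1 = 10^(3.61/10) = 2.296, G_1 = 10^(−3.61/10) = 0.4355
  Stage 2: F_2 = 10^(2.21/10) = 1.663, G_2 = 10^(19.7/10) = 93.33
  Stage 3: F_3 = 10^(2.09/10) = 1.618, G_3 = 10^(15.5/10) = 35.48
  Stage 4: F_4 = 10^(3.87/10) = 2.438, G_4 = 10^(−3.87/10) = 0.4102
Friis cascade:
  F = 2.296 + (1.663 − 1)/0.4355 + (1.618 − 1)/40.64 + (2.438 − 1)/1442 = 3.836
NF = 10 log₁₀(3.836) = 5.84 dB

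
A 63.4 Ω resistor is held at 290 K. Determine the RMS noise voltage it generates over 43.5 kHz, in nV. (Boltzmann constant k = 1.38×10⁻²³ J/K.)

210 nV

V_n = √(4kTRB)
4kTRB = 4 × 1.38×10⁻²³ × 290 × 6.34×10¹ × 4.35×10⁴ = 4.41×10⁻¹⁴ V²
V_n = √(4.41×10⁻¹⁴) = 2.10×10⁻⁷ V = 210 nV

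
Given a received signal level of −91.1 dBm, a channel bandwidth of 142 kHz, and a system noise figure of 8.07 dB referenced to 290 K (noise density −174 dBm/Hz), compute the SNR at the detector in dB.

23.3 dB

Noise floor: N = −174 + 10 log₁₀(B) + NF
10 log₁₀(1.42×10⁵) = 51.52 dB
N = −174 + 51.52 + 8.07 = −114.41 dBm
SNR = P_sig − N = −91.1 − (−114.41) = 23.31 dB → 23.3 dB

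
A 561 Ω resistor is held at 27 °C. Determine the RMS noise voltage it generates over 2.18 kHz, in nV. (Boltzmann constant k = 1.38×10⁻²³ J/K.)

T = 27 °C + 273.15 = 300.15 K
V_n = √(4kTRB)
4kTRB = 4 × 1.38×10⁻²³ × 300.15 × 5.61×10² × 2.18×10³ = 2.03×10⁻¹⁴ V²
V_n = √(2.03×10⁻¹⁴) = 1.42×10⁻⁷ V = 142 nV

142 nV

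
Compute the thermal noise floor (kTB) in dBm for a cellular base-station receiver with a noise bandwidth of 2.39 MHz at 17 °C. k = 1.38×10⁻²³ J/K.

T = 17 °C + 273.15 = 290.15 K
P_n = kTB = 1.38×10⁻²³ × 290.15 × 2.39×10⁶ = 9.57×10⁻¹⁵ W
In dBm: 10 log₁₀(9.57×10⁻¹⁵ / 10⁻³) = −110.2 dBm

−110.2 dBm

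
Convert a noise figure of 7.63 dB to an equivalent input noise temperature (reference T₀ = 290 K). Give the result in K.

F = 10^(7.63/10) = 5.79429
T_e = (F − 1)·T₀ = (5.79429 − 1) × 290 = 1390 K

1390 K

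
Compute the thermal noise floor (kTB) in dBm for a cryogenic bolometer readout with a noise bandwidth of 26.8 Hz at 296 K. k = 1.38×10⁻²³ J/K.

P_n = kTB = 1.38×10⁻²³ × 296 × 2.68×10¹ = 1.09×10⁻¹⁹ W
In dBm: 10 log₁₀(1.09×10⁻¹⁹ / 10⁻³) = −159.6 dBm

−159.6 dBm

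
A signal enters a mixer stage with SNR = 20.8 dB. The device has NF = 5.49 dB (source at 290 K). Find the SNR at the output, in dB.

15.31 dB

By definition F = SNR_in/SNR_out, so in dB: SNR_out = SNR_in − NF
SNR_out = 20.8 − 5.49 = 15.31 dB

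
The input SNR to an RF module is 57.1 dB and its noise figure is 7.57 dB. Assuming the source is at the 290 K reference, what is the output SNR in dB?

49.53 dB

By definition F = SNR_in/SNR_out, so in dB: SNR_out = SNR_in − NF
SNR_out = 57.1 − 7.57 = 49.53 dB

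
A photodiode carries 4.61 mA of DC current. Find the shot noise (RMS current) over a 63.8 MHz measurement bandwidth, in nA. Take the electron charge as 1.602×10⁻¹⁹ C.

307 nA

I_n = √(2qI·B)
2qI·B = 2 × 1.602×10⁻¹⁹ × 4.61×10⁻³ × 6.38×10⁷ = 9.42×10⁻¹⁴ A²
I_n = √(9.42×10⁻¹⁴) = 3.07×10⁻⁷ A = 307 nA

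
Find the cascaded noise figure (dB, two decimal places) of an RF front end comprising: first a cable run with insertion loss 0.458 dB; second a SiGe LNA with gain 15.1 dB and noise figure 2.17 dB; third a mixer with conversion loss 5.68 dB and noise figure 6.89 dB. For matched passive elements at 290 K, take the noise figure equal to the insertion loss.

Convert to linear (a loss of L dB is a gain of −L dB): F_i = 10^(NF_i/10), G_i = 10^(G_i,dB/10)
  Stage 1: F_1 = 10^(0.458/10) = 1.111, G_1 = 10^(−0.458/10) = 0.8999
  Stage 2: F_2 = 10^(2.17/10) = 1.648, G_2 = 10^(15.1/10) = 32.36
  Stage 3: F_3 = 10^(6.89/10) = 4.887, G_3 = 10^(−5.68/10) = 0.2704
Friis cascade:
  F = 1.111 + (1.648 − 1)/0.8999 + (4.887 − 1)/29.12 = 1.965
NF = 10 log₁₀(1.965) = 2.93 dB

2.93 dB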